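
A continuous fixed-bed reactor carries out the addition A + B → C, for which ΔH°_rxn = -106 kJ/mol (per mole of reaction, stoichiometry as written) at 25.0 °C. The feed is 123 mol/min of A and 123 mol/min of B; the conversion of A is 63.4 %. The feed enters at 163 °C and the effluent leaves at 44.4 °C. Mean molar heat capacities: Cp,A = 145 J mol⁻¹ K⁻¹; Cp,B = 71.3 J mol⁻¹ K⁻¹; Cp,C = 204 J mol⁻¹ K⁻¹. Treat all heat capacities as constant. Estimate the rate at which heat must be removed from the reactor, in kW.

Extent of reaction ξ = 0.634 × 123 = 77.982 mol/min
Reaction term: ξ·ΔH°_rxn = 77.982 × -106 = -8266.1 kJ/min
Sensible, feed 163→25 °C: -3671.5 kJ/min
Outlet flows (mol/min): A 45.018, B 45.018, C 77.982
Sensible, products 25→44.4 °C: 497.53 kJ/min
Q = ΔH = -11440 kJ/min = -190.67 kW
Heat removed = 190.67 kW

Q_out = 191 kW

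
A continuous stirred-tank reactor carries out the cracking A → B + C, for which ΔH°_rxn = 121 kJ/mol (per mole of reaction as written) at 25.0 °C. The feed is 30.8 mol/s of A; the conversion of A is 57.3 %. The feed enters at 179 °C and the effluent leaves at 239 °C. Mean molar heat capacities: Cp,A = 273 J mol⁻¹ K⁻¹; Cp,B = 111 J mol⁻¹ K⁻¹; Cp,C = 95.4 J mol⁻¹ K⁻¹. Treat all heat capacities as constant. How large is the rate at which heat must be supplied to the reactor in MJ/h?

Q_in = 8600 MJ/h

Extent of reaction ξ = 0.573 × 30.8 = 17.648 mol/s
Reaction term: ξ·ΔH°_rxn = 17.648 × 121 = 2135.5 kJ/s
Sensible, feed 179→25 °C: -1294.9 kJ/s
Outlet flows (mol/s): A 13.152, B 17.648, C 17.648
Sensible, products 25→239 °C: 1547.9 kJ/s
Q = ΔH = 2388.4 kJ/s = 2388.4 kW
Heat supplied = 8598.3 MJ/h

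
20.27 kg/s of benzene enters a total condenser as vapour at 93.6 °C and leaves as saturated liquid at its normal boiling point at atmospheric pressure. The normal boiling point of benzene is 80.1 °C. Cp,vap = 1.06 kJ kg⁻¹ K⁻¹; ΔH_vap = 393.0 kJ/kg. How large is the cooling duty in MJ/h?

vapour 93.6→80.1 °C: -14.31 kJ/kg
condensation at 80.1 °C: -393 kJ/kg
Δh = -14.31 + -393 = -407.31 kJ/kg
Q = ṁ·Δh = 20.27 kg/s × -407.31 kJ/kg = -8256.2 kJ/s
|Q| = 8256.2 kW = 29722 MJ/h

Q_c = 29700 MJ/h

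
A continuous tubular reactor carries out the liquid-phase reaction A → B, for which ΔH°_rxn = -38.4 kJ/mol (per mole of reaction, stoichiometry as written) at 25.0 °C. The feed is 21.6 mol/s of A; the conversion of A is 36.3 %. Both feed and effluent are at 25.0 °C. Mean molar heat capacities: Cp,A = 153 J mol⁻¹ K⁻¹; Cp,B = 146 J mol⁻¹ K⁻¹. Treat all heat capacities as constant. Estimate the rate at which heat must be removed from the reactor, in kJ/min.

Q_out = 18100 kJ/min

Extent of reaction ξ = 0.363 × 21.6 = 7.8408 mol/s
Reaction term: ξ·ΔH°_rxn = 7.8408 × -38.4 = -301.09 kJ/s
Q = ΔH = -301.09 kJ/s = -301.09 kW
Heat removed = 18065 kJ/min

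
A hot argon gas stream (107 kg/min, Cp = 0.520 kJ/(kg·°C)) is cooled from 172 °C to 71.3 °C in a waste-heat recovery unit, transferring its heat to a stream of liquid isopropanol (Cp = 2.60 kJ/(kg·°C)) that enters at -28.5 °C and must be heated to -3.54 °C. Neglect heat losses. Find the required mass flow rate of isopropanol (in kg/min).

ṁ_c = 86.3 kg/min

Heat released by hot stream: Q = 107 × 0.520 × (172 − 71.3) = 5602.9 kJ/min
Energy balance on cold side (adiabatic exchanger): Q = ṁ_c·Cp_c·(T_c,out − T_c,in)
ṁ_c = 5602.9 / [2.60 × (-3.54 − -28.5)] = 86.337 kg/min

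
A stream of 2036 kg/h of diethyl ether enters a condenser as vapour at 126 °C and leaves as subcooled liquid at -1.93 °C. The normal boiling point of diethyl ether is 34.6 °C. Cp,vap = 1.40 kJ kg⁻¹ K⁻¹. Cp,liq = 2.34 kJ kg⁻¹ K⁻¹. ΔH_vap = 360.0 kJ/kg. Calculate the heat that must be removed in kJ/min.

Q_c = 19500 kJ/min

vapour 126→34.6 °C: -127.96 kJ/kg
condensation at 34.6 °C: -360 kJ/kg
liquid 34.6→-1.93 °C: -85.48 kJ/kg
Δh = -127.96 + -360 + -85.48 = -573.44 kJ/kg
Q = ṁ·Δh = 2036 kg/h × -573.44 kJ/kg = -1.1675e+06 kJ/h
|Q| = 324.31 kW = 19459 kJ/min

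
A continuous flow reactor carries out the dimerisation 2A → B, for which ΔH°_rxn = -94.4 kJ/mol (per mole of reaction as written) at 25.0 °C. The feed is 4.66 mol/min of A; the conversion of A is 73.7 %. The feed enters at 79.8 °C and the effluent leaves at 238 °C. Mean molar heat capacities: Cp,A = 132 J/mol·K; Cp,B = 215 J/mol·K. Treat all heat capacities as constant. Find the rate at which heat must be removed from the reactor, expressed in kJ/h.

Extent of reaction ξ = 0.737 × 4.66 / 2 = 1.7172 mol/min
Reaction term: ξ·ΔH°_rxn = 1.7172 × -94.4 = -162.1 kJ/min
Sensible, feed 79.8→25 °C: -33.709 kJ/min
Outlet flows (mol/min): A 1.2256, B 1.7172
Sensible, products 25→238 °C: 113.1 kJ/min
Q = ΔH = -82.715 kJ/min = -1.3786 kW
Heat removed = 4962.9 kJ/h

Q_out = 4960 kJ/h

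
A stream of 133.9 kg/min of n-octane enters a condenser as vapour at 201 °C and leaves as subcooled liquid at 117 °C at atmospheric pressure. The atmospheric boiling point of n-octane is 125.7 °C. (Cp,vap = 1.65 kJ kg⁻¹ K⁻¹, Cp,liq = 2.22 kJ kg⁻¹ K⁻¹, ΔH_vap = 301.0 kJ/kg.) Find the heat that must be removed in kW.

Q_c = 992 kW

vapour 201→125.7 °C: -124.24 kJ/kg
condensation at 125.7 °C: -301 kJ/kg
liquid 125.7→117 °C: -19.314 kJ/kg
Δh = -124.24 + -301 + -19.314 = -444.56 kJ/kg
Q = ṁ·Δh = 133.9 kg/min × -444.56 kJ/kg = -59526 kJ/min
|Q| = 992.11 kW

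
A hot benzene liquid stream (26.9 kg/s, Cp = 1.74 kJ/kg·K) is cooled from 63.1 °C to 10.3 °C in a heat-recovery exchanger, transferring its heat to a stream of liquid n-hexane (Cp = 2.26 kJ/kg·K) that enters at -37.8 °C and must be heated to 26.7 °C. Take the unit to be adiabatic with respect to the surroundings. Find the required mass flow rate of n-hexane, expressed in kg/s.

ṁ_c = 17.0 kg/s

Heat released by hot stream: Q = 26.9 × 1.74 × (63.1 − 10.3) = 2471.4 kJ/s
Energy balance on cold side (adiabatic exchanger): Q = ṁ_c·Cp_c·(T_c,out − T_c,in)
ṁ_c = 2471.4 / [2.26 × (26.7 − -37.8)] = 16.954 kg/s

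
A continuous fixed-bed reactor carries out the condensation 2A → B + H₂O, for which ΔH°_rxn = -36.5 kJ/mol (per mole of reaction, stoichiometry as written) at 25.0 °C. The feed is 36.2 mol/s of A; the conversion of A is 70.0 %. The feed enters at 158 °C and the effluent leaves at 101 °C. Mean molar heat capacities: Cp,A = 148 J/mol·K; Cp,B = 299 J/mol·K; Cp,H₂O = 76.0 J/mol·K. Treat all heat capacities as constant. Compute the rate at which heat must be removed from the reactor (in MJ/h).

Extent of reaction ξ = 0.700 × 36.2 / 2 = 12.67 mol/s
Reaction term: ξ·ΔH°_rxn = 12.67 × -36.5 = -462.45 kJ/s
Sensible, feed 158→25 °C: -712.56 kJ/s
Outlet flows (mol/s): A 10.86, B 12.67, H₂O 12.67
Sensible, products 25→101 °C: 483.25 kJ/s
Q = ΔH = -691.77 kJ/s = -691.77 kW
Heat removed = 2490.4 MJ/h

Q_out = 2490 MJ/h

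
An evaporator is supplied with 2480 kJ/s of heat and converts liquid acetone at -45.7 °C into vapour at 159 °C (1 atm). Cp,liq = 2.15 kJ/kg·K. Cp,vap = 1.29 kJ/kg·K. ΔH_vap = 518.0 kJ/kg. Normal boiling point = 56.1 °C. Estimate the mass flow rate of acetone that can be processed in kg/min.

Δh = 2.15×(56.1−-45.7) + 518.0 + 1.29×(159−56.1) = 869.61 kJ/kg
Q = 2480 kJ/s = 2480 kJ/s = 148800 kJ/min
ṁ = Q/Δh = 148800 / 869.61 = 171.11 kg/min

ṁ = 171 kg/min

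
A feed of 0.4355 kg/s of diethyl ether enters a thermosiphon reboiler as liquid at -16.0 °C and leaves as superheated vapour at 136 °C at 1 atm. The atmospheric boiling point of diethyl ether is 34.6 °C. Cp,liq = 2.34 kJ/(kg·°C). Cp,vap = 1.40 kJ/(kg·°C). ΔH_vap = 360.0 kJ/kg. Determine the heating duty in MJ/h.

Q = 973 MJ/h

liquid -16.0→34.6 °C: 118.4 kJ/kg
vaporisation at 34.6 °C: 360 kJ/kg
vapour 34.6→136 °C: 141.96 kJ/kg
Δh = 118.4 + 360 + 141.96 = 620.36 kJ/kg
Q = ṁ·Δh = 0.4355 kg/s × 620.36 kJ/kg = 270.17 kJ/s
|Q| = 270.17 kW = 972.61 MJ/h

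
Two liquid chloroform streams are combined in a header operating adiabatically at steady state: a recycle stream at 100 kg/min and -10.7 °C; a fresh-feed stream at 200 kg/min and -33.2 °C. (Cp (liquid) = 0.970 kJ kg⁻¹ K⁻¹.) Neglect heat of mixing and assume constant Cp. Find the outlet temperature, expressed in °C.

T_out = -25.7 °C

No heat crosses the boundary, so H_out = H_in.
T_out = Σ ṁᵢCp,ᵢTᵢ / Σ ṁᵢCp,ᵢ
      = -7478.7 / 291 = -25.7 °C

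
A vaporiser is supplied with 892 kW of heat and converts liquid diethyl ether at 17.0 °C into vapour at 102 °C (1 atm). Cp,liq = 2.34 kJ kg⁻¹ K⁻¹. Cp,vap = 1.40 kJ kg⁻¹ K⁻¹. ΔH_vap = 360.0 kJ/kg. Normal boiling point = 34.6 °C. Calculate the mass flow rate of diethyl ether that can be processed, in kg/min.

ṁ = 108 kg/min

Δh = 2.34×(34.6−17.0) + 360.0 + 1.40×(102−34.6) = 495.54 kJ/kg
Q = 892 kW = 892 kJ/s = 53520 kJ/min
ṁ = Q/Δh = 53520 / 495.54 = 108 kg/min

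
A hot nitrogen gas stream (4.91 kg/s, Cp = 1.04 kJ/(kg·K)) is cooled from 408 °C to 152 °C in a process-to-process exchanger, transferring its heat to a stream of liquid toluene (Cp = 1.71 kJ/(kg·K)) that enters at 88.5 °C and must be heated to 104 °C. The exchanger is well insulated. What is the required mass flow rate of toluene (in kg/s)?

Heat released by hot stream: Q = 4.91 × 1.04 × (408 − 152) = 1307.2 kJ/s
Energy balance on cold side (adiabatic exchanger): Q = ṁ_c·Cp_c·(T_c,out − T_c,in)
ṁ_c = 1307.2 / [1.71 × (104 − 88.5)] = 49.32 kg/s

ṁ_c = 49.3 kg/s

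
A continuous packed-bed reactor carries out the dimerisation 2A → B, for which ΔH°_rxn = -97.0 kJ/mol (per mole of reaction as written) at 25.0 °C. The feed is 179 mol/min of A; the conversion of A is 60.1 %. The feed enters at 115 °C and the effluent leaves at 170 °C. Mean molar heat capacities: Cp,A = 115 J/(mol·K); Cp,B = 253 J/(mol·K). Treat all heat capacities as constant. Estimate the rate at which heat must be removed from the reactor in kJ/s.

Q_out = 65.1 kJ/s

Extent of reaction ξ = 0.601 × 179 / 2 = 53.789 mol/min
Reaction term: ξ·ΔH°_rxn = 53.789 × -97.0 = -5217.6 kJ/min
Sensible, feed 115→25 °C: -1852.7 kJ/min
Outlet flows (mol/min): A 71.421, B 53.789
Sensible, products 25→170 °C: 3164.2 kJ/min
Q = ΔH = -3906 kJ/min = -65.1 kW
Heat removed = 65.1 kJ/s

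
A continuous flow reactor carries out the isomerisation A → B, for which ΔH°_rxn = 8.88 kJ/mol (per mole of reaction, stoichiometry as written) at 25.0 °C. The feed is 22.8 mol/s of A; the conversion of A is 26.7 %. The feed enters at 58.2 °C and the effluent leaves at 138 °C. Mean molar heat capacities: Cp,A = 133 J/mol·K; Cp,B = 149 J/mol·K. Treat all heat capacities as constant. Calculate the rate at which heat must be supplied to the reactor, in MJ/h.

Extent of reaction ξ = 0.267 × 22.8 = 6.0876 mol/s
Reaction term: ξ·ΔH°_rxn = 6.0876 × 8.88 = 54.058 kJ/s
Sensible, feed 58.2→25 °C: -100.68 kJ/s
Outlet flows (mol/s): A 16.712, B 6.0876
Sensible, products 25→138 °C: 353.67 kJ/s
Q = ΔH = 307.05 kJ/s = 307.05 kW
Heat supplied = 1105.4 MJ/h

Q_in = 1110 MJ/h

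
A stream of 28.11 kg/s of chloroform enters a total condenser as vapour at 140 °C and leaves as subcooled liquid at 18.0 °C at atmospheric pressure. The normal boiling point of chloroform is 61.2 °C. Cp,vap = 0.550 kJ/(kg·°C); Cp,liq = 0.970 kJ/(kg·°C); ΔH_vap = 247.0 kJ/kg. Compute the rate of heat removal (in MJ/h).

Q_c = 33600 MJ/h

vapour 140→61.2 °C: -43.34 kJ/kg
condensation at 61.2 °C: -247 kJ/kg
liquid 61.2→18.0 °C: -41.904 kJ/kg
Δh = -43.34 + -247 + -41.904 = -332.24 kJ/kg
Q = ṁ·Δh = 28.11 kg/s × -332.24 kJ/kg = -9339.4 kJ/s
|Q| = 9339.4 kW = 33622 MJ/h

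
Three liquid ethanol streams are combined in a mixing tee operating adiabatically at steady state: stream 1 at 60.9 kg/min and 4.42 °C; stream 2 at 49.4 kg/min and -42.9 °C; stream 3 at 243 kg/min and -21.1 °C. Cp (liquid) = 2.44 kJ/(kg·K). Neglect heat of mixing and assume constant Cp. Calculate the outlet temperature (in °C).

T_out = -19.7 °C

Adiabatic, steady state ⇒ Σ ṁᵢCp,ᵢ(T_out − Tᵢ) = 0
T_out = Σ ṁᵢCp,ᵢTᵢ / Σ ṁᵢCp,ᵢ
      = -17025 / 862.05 = -19.749 °C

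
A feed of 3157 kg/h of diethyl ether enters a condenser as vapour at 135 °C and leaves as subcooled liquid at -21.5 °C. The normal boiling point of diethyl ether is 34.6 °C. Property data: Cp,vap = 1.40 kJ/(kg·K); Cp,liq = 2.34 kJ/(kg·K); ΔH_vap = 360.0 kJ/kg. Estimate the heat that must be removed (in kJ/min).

vapour 135→34.6 °C: -140.56 kJ/kg
condensation at 34.6 °C: -360 kJ/kg
liquid 34.6→-21.5 °C: -131.27 kJ/kg
Δh = -140.56 + -360 + -131.27 = -631.83 kJ/kg
Q = ṁ·Δh = 3157 kg/h × -631.83 kJ/kg = -1.9947e+06 kJ/h
|Q| = 554.08 kW = 33245 kJ/min

Q_c = 33200 kJ/min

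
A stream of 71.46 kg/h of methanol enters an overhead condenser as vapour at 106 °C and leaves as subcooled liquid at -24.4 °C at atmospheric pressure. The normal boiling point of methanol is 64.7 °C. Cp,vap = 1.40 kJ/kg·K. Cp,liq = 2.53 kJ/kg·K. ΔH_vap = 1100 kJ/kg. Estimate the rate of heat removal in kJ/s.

Q_c = 27.5 kJ/s

vapour 106→64.7 °C: -57.82 kJ/kg
condensation at 64.7 °C: -1100 kJ/kg
liquid 64.7→-24.4 °C: -225.42 kJ/kg
Δh = -57.82 + -1100 + -225.42 = -1383.2 kJ/kg
Q = ṁ·Δh = 71.46 kg/h × -1383.2 kJ/kg = -98847 kJ/h
|Q| = 27.457 kW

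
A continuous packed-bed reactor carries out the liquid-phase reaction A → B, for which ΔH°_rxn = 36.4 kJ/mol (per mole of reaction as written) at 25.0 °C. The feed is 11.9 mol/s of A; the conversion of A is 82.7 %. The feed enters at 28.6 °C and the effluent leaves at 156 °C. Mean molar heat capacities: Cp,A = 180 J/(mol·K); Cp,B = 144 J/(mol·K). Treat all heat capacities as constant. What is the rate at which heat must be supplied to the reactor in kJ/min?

Q_in = 35100 kJ/min

Extent of reaction ξ = 0.827 × 11.9 = 9.8413 mol/s
Reaction term: ξ·ΔH°_rxn = 9.8413 × 36.4 = 358.22 kJ/s
Sensible, feed 28.6→25 °C: -7.7112 kJ/s
Outlet flows (mol/s): A 2.0587, B 9.8413
Sensible, products 25→156 °C: 234.19 kJ/s
Q = ΔH = 584.7 kJ/s = 584.7 kW
Heat supplied = 35082 kJ/min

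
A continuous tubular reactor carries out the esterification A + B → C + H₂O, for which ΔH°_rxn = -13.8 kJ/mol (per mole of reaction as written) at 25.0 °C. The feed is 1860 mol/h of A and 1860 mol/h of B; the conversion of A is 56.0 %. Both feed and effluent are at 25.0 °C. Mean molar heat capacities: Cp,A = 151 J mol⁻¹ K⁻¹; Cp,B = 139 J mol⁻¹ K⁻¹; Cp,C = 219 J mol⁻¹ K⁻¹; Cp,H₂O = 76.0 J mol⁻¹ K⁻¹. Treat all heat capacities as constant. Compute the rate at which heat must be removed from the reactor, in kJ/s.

Q_out = 3.99 kJ/s

Extent of reaction ξ = 0.560 × 1860 = 1041.6 mol/h
Reaction term: ξ·ΔH°_rxn = 1041.6 × -13.8 = -14374 kJ/h
Q = ΔH = -14374 kJ/h = -3.9928 kW
Heat removed = 3.9928 kJ/s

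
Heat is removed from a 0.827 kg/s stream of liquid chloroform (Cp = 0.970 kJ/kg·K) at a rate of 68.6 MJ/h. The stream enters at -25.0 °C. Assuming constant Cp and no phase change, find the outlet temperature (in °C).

T_out = -48.8 °C

Q = 68.6 MJ/h = 19.056 kJ/s
ΔT = Q/(ṁ·Cp) = 19.056/(0.827×0.970) = 23.754 K
T_out = -25.0 − 23.754 = -48.754 °C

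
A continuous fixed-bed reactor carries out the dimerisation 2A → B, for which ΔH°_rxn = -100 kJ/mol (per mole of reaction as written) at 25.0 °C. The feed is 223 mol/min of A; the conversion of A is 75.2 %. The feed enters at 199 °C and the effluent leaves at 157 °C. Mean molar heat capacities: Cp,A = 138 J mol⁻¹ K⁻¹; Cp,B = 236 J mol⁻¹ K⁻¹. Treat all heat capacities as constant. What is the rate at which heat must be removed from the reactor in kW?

Extent of reaction ξ = 0.752 × 223 / 2 = 83.848 mol/min
Reaction term: ξ·ΔH°_rxn = 83.848 × -100 = -8384.8 kJ/min
Sensible, feed 199→25 °C: -5354.7 kJ/min
Outlet flows (mol/min): A 55.304, B 83.848
Sensible, products 25→157 °C: 3619.5 kJ/min
Q = ΔH = -10120 kJ/min = -168.67 kW
Heat removed = 168.67 kW

Q_out = 169 kW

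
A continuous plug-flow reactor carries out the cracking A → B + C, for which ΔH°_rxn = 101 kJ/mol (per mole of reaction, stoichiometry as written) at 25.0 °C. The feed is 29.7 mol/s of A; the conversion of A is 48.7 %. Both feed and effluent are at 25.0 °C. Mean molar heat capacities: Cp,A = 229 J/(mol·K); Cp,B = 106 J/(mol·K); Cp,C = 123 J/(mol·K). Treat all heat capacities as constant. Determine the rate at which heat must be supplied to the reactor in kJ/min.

Q_in = 87700 kJ/min

Extent of reaction ξ = 0.487 × 29.7 = 14.464 mol/s
Reaction term: ξ·ΔH°_rxn = 14.464 × 101 = 1460.9 kJ/s
Q = ΔH = 1460.9 kJ/s = 1460.9 kW
Heat supplied = 87651 kJ/min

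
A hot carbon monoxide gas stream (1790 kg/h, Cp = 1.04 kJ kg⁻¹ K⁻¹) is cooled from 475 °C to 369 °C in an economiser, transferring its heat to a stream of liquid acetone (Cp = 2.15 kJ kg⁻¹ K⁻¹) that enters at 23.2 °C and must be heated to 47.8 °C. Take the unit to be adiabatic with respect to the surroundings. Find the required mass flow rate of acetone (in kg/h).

Heat released by hot stream: Q = 1790 × 1.04 × (475 − 369) = 197330 kJ/h
Energy balance on cold side (adiabatic exchanger): Q = ṁ_c·Cp_c·(T_c,out − T_c,in)
ṁ_c = 197330 / [2.15 × (47.8 − 23.2)] = 3730.9 kg/h

ṁ_c = 3730 kg/h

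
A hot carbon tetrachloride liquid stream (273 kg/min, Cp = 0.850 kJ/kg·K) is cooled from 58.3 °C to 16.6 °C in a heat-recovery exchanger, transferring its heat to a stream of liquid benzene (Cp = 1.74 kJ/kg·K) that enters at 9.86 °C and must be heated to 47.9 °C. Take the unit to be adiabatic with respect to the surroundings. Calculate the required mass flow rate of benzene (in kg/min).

ṁ_c = 146 kg/min

Heat released by hot stream: Q = 273 × 0.850 × (58.3 − 16.6) = 9676.5 kJ/min
Energy balance on cold side (adiabatic exchanger): Q = ṁ_c·Cp_c·(T_c,out − T_c,in)
ṁ_c = 9676.5 / [1.74 × (47.9 − 9.86)] = 146.19 kg/min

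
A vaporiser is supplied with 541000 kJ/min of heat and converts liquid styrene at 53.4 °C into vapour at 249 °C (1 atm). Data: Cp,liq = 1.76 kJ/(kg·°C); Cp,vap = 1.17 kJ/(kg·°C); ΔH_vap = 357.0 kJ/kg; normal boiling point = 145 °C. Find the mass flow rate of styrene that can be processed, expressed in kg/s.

Δh = 1.76×(145−53.4) + 357.0 + 1.17×(249−145) = 639.9 kJ/kg
Q = 541000 kJ/min = 9016.7 kJ/s = 9016.7 kJ/s
ṁ = Q/Δh = 9016.7 / 639.9 = 14.091 kg/s

ṁ = 14.1 kg/s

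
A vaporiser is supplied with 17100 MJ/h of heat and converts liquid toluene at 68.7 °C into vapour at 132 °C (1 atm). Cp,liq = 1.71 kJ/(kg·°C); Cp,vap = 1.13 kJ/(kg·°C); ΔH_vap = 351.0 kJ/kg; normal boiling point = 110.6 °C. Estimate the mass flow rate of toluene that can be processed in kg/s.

ṁ = 10.6 kg/s

Δh = 1.71×(110.6−68.7) + 351.0 + 1.13×(132−110.6) = 446.83 kJ/kg
Q = 17100 MJ/h = 4750 kJ/s = 4750 kJ/s
ṁ = Q/Δh = 4750 / 446.83 = 10.63 kg/s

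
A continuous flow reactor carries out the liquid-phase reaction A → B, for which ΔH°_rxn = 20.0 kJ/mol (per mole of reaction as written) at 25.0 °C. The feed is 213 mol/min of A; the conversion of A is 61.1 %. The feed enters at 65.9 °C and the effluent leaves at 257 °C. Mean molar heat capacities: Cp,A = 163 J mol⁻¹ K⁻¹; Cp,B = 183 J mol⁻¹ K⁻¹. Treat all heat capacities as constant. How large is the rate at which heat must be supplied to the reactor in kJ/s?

Q_in = 164 kJ/s

Extent of reaction ξ = 0.611 × 213 = 130.14 mol/min
Reaction term: ξ·ΔH°_rxn = 130.14 × 20.0 = 2602.9 kJ/min
Sensible, feed 65.9→25 °C: -1420 kJ/min
Outlet flows (mol/min): A 82.857, B 130.14
Sensible, products 25→257 °C: 8658.7 kJ/min
Q = ΔH = 9841.5 kJ/min = 164.03 kW
Heat supplied = 164.03 kJ/s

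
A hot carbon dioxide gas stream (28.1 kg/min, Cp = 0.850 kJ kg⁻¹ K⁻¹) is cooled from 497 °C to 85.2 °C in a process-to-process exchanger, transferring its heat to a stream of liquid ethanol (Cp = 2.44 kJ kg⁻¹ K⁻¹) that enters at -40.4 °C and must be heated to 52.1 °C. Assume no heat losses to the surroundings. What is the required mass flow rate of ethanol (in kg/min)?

Heat released by hot stream: Q = 28.1 × 0.850 × (497 − 85.2) = 9835.8 kJ/min
Energy balance on cold side (adiabatic exchanger): Q = ṁ_c·Cp_c·(T_c,out − T_c,in)
ṁ_c = 9835.8 / [2.44 × (52.1 − -40.4)] = 43.579 kg/min

ṁ_c = 43.6 kg/min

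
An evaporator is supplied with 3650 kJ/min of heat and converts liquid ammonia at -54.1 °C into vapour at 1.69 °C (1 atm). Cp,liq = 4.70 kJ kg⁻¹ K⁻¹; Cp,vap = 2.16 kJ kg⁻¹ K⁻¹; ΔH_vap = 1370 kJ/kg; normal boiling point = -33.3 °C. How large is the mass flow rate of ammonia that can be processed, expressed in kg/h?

ṁ = 142 kg/h

Δh = 4.70×(-33.3−-54.1) + 1370 + 2.16×(1.69−-33.3) = 1543.3 kJ/kg
Q = 3650 kJ/min = 60.833 kJ/s = 219000 kJ/h
ṁ = Q/Δh = 219000 / 1543.3 = 141.9 kg/h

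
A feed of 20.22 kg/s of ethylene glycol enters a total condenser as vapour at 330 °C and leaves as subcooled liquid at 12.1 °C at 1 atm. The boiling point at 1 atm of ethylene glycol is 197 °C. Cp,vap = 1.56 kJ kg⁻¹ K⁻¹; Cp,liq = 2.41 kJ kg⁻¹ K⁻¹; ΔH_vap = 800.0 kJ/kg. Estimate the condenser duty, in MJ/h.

Q_c = 106000 MJ/h

vapour 330→197 °C: -207.48 kJ/kg
condensation at 197 °C: -800 kJ/kg
liquid 197→12.1 °C: -445.61 kJ/kg
Δh = -207.48 + -800 + -445.61 = -1453.1 kJ/kg
Q = ṁ·Δh = 20.22 kg/s × -1453.1 kJ/kg = -29381 kJ/s
|Q| = 29381 kW = 105770 MJ/h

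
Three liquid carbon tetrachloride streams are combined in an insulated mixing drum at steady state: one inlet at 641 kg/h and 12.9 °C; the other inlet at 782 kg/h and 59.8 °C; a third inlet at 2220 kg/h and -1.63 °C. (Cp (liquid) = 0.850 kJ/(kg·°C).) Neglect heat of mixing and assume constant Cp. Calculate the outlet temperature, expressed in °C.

T_out = 14.1 °C

Energy balance with Q = 0: Σ ṁᵢCp,ᵢ(T_out − Tᵢ) = 0
T_out = Σ ṁᵢCp,ᵢTᵢ / Σ ṁᵢCp,ᵢ
      = 43702 / 3096.6 = 14.113 °C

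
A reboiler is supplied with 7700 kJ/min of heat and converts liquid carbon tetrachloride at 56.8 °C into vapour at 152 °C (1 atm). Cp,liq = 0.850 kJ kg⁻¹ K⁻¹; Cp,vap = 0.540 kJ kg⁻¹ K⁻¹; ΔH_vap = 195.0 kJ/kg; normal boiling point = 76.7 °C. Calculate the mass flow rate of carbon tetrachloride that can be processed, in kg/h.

Δh = 0.850×(76.7−56.8) + 195.0 + 0.540×(152−76.7) = 252.58 kJ/kg
Q = 7700 kJ/min = 128.33 kJ/s = 462000 kJ/h
ṁ = Q/Δh = 462000 / 252.58 = 1829.1 kg/h

ṁ = 1830 kg/h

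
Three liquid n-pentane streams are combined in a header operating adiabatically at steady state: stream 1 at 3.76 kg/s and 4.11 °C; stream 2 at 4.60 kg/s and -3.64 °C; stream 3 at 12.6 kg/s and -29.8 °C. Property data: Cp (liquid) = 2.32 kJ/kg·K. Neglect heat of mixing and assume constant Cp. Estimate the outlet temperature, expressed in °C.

T_out = -18.0 °C

Energy balance with Q = 0: Σ ṁᵢCp,ᵢ(T_out − Tᵢ) = 0
T_out = Σ ṁᵢCp,ᵢTᵢ / Σ ṁᵢCp,ᵢ
      = -874.11 / 48.627 = -17.976 °C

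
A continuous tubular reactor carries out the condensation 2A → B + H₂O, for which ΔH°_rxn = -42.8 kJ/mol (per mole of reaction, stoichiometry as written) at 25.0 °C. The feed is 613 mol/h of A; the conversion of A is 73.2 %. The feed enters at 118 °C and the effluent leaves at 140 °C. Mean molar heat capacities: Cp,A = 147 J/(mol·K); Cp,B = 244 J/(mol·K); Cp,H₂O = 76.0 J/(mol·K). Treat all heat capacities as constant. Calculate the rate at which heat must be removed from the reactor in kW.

Q_out = 1.93 kW

Extent of reaction ξ = 0.732 × 613 / 2 = 224.36 mol/h
Reaction term: ξ·ΔH°_rxn = 224.36 × -42.8 = -9602.5 kJ/h
Sensible, feed 118→25 °C: -8380.3 kJ/h
Outlet flows (mol/h): A 164.28, B 224.36, H₂O 224.36
Sensible, products 25→140 °C: 11034 kJ/h
Q = ΔH = -6949.2 kJ/h = -1.9303 kW
Heat removed = 1.9303 kW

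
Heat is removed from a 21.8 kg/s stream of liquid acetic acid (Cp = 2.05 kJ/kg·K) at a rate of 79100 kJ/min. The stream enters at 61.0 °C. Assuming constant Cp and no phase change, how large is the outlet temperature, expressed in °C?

Q = 79100 kJ/min = 1318.3 kJ/s
ΔT = Q/(ṁ·Cp) = 1318.3/(21.8×2.05) = 29.5 K
T_out = 61.0 − 29.5 = 31.5 °C

T_out = 31.5 °C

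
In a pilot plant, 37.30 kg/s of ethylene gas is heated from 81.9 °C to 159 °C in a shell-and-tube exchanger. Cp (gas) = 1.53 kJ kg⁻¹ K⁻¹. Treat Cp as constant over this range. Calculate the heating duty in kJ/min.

Q = 264000 kJ/min

Q = ṁ·Cp·ΔT = 37.30 × 1.53 × (159 − 81.9) = 4400 kJ/s
Heating duty = 264000 kJ/min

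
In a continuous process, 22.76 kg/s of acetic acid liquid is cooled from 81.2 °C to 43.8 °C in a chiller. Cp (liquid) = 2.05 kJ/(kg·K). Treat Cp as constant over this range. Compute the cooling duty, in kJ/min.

Q_c = 105000 kJ/min

Q = ṁ·Cp·ΔT = 22.76 × 2.05 × (43.8 − 81.2) = -1745 kJ/s
Cooling duty = 104700 kJ/min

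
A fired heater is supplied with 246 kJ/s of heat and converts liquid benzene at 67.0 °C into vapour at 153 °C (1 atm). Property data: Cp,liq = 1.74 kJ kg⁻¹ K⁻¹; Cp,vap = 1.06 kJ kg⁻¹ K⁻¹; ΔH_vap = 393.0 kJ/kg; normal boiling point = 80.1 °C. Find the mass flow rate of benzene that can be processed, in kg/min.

ṁ = 29.9 kg/min

Δh = 1.74×(80.1−67.0) + 393.0 + 1.06×(153−80.1) = 493.07 kJ/kg
Q = 246 kJ/s = 246 kJ/s = 14760 kJ/min
ṁ = Q/Δh = 14760 / 493.07 = 29.935 kg/min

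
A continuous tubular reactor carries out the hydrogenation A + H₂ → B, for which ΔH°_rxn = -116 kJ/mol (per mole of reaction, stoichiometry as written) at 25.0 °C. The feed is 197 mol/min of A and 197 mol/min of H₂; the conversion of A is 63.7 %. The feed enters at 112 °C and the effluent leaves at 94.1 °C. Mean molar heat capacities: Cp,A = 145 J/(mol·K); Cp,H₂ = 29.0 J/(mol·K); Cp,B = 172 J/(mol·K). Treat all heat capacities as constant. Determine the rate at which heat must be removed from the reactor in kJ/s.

Extent of reaction ξ = 0.637 × 197 = 125.49 mol/min
Reaction term: ξ·ΔH°_rxn = 125.49 × -116 = -14557 kJ/min
Sensible, feed 112→25 °C: -2982.2 kJ/min
Outlet flows (mol/min): A 71.511, H₂ 71.511, B 125.49
Sensible, products 25→94.1 °C: 2351.3 kJ/min
Q = ΔH = -15188 kJ/min = -253.13 kW
Heat removed = 253.13 kJ/s

Q_out = 253 kJ/s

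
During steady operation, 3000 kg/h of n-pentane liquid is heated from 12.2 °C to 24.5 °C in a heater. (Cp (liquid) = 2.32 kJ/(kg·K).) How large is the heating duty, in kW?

Q = ṁ·Cp·ΔT = 3000 × 2.32 × (24.5 − 12.2) = 85608 kJ/h
Converting: 85608 / 3600 s = 23.78 kW

Q = 23.8 kW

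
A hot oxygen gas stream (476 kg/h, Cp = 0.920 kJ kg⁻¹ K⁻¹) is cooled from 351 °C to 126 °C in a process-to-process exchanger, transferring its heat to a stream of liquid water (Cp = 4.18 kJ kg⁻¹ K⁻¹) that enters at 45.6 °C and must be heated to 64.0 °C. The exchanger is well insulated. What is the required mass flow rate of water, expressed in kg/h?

ṁ_c = 1280 kg/h

Heat released by hot stream: Q = 476 × 0.920 × (351 − 126) = 98532 kJ/h
Energy balance on cold side (adiabatic exchanger): Q = ṁ_c·Cp_c·(T_c,out − T_c,in)
ṁ_c = 98532 / [4.18 × (64.0 − 45.6)] = 1281.1 kg/h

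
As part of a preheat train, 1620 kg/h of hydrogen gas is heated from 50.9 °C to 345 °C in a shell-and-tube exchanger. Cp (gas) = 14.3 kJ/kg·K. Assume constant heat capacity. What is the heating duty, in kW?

Q = ṁ·Cp·ΔT = 1620 × 14.3 × (345 − 50.9) = 6.8131e+06 kJ/h
Converting: 6.8131e+06 / 3600 s = 1892.5 kW

Q = 1890 kW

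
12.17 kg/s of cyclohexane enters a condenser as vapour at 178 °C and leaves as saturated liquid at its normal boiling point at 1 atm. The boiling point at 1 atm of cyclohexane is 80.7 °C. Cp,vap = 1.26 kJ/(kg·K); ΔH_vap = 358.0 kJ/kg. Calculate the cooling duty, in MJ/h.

Q_c = 21100 MJ/h

vapour 178→80.7 °C: -122.6 kJ/kg
condensation at 80.7 °C: -358 kJ/kg
Δh = -122.6 + -358 = -480.6 kJ/kg
Q = ṁ·Δh = 12.17 kg/s × -480.6 kJ/kg = -5848.9 kJ/s
|Q| = 5848.9 kW = 21056 MJ/h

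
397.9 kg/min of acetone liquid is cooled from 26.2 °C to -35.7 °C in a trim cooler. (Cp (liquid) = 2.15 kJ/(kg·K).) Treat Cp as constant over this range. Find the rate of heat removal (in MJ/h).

Q = ṁ·Cp·ΔT = 397.9 × 2.15 × (-35.7 − 26.2) = -52955 kJ/min
Converting: 52955 / 60 s = 882.58 kW
Cooling duty = 3177.3 MJ/h

Q_c = 3180 MJ/h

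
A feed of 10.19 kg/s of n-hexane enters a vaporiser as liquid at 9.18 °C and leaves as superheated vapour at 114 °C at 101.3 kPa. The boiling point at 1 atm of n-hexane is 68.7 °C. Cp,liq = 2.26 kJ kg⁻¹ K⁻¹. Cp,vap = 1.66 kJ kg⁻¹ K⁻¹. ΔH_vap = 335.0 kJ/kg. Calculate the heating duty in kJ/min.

Q = 333000 kJ/min

liquid 9.18→68.7 °C: 134.52 kJ/kg
vaporisation at 68.7 °C: 335 kJ/kg
vapour 68.7→114 °C: 75.198 kJ/kg
Δh = 134.52 + 335 + 75.198 = 544.71 kJ/kg
Q = ṁ·Δh = 10.19 kg/s × 544.71 kJ/kg = 5550.6 kJ/s
|Q| = 5550.6 kW = 333040 kJ/min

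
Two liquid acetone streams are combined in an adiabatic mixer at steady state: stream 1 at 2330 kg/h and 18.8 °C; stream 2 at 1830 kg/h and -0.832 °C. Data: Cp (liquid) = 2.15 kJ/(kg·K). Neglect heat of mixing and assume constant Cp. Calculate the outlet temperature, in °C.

T_out = 10.2 °C

No heat crosses the boundary, so H_out = H_in.
T_out = Σ ṁᵢCp,ᵢTᵢ / Σ ṁᵢCp,ᵢ
      = 90905 / 8944 = 10.164 °C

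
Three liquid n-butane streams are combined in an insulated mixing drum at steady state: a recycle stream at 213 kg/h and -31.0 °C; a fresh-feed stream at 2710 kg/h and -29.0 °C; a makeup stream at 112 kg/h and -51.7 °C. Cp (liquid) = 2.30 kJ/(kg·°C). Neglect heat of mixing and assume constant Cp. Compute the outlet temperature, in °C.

T_out = -30.0 °C

Adiabatic, steady state ⇒ Σ ṁᵢCp,ᵢ(T_out − Tᵢ) = 0
T_out = Σ ṁᵢCp,ᵢTᵢ / Σ ṁᵢCp,ᵢ
      = -209260 / 6980.5 = -29.978 °C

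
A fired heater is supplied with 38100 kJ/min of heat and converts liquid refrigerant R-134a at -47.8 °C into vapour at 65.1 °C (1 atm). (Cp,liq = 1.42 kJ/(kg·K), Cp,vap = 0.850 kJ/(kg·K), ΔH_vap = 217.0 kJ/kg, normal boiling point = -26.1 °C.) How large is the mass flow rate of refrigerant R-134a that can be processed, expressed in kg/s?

ṁ = 1.95 kg/s

Δh = 1.42×(-26.1−-47.8) + 217.0 + 0.850×(65.1−-26.1) = 325.33 kJ/kg
Q = 38100 kJ/min = 635 kJ/s = 635 kJ/s
ṁ = Q/Δh = 635 / 325.33 = 1.9518 kg/s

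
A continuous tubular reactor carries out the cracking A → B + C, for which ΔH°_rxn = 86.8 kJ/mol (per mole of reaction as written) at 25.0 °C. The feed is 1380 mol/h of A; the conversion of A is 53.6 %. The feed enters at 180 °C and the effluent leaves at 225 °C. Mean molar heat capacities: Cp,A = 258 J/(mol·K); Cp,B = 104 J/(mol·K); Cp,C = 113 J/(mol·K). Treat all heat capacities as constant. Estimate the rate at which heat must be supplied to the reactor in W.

Extent of reaction ξ = 0.536 × 1380 = 739.68 mol/h
Reaction term: ξ·ΔH°_rxn = 739.68 × 86.8 = 64204 kJ/h
Sensible, feed 180→25 °C: -55186 kJ/h
Outlet flows (mol/h): A 640.32, B 739.68, C 739.68
Sensible, products 25→225 °C: 65143 kJ/h
Q = ΔH = 74161 kJ/h = 20.6 kW
Heat supplied = 20600 W

Q_in = 20600 W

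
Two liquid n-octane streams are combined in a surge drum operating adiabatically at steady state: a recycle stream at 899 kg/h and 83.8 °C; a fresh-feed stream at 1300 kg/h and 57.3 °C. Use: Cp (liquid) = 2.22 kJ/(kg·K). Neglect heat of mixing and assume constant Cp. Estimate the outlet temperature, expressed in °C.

No heat crosses the boundary, so H_out = H_in.
Σ ṁᵢCp,ᵢTᵢ = 899×2.22×83.8 + 1300×2.22×57.3 = 332610
Σ ṁᵢCp,ᵢ = 899×2.22 + 1300×2.22 = 4881.8
T_out = 332610 / 4881.8 = 68.134 °C

T_out = 68.1 °C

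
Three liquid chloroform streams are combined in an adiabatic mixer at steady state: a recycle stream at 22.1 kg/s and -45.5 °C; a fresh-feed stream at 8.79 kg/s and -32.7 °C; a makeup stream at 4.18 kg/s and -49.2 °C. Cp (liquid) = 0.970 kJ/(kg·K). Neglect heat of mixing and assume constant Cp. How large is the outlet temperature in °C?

Adiabatic, steady state ⇒ Σ ṁᵢCp,ᵢ(T_out − Tᵢ) = 0
T_out = Σ ṁᵢCp,ᵢTᵢ / Σ ṁᵢCp,ᵢ
      = -1453.7 / 34.018 = -42.733 °C

T_out = -42.7 °C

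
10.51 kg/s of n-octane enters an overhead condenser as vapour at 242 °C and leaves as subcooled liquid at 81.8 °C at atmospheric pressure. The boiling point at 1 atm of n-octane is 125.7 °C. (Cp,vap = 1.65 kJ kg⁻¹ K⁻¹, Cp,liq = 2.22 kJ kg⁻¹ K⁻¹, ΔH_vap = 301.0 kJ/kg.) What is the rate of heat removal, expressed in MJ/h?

vapour 242→125.7 °C: -191.89 kJ/kg
condensation at 125.7 °C: -301 kJ/kg
liquid 125.7→81.8 °C: -97.458 kJ/kg
Δh = -191.89 + -301 + -97.458 = -590.35 kJ/kg
Q = ṁ·Δh = 10.51 kg/s × -590.35 kJ/kg = -6204.6 kJ/s
|Q| = 6204.6 kW = 22337 MJ/h

Q_c = 22300 MJ/h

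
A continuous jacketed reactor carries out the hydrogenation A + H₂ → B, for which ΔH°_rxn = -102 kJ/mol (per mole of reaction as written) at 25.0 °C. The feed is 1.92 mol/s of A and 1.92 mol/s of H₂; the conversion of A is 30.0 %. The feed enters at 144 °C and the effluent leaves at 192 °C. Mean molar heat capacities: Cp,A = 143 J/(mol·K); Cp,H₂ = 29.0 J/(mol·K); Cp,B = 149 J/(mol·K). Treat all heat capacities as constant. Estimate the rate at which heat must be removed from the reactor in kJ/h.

Q_out = 162000 kJ/h

Extent of reaction ξ = 0.300 × 1.92 = 0.576 mol/s
Reaction term: ξ·ΔH°_rxn = 0.576 × -102 = -58.752 kJ/s
Sensible, feed 144→25 °C: -39.299 kJ/s
Outlet flows (mol/s): A 1.344, H₂ 1.344, B 0.576
Sensible, products 25→192 °C: 52.938 kJ/s
Q = ΔH = -45.113 kJ/s = -45.113 kW
Heat removed = 162410 kJ/h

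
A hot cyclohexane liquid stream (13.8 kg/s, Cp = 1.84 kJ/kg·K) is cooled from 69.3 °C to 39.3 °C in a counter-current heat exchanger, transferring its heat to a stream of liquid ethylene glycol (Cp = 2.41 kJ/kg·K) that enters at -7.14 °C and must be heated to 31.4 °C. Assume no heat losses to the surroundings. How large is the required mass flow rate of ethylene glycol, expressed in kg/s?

Heat released by hot stream: Q = 13.8 × 1.84 × (69.3 − 39.3) = 761.76 kJ/s
Energy balance on cold side (adiabatic exchanger): Q = ṁ_c·Cp_c·(T_c,out − T_c,in)
ṁ_c = 761.76 / [2.41 × (31.4 − -7.14)] = 8.2014 kg/s

ṁ_c = 8.20 kg/s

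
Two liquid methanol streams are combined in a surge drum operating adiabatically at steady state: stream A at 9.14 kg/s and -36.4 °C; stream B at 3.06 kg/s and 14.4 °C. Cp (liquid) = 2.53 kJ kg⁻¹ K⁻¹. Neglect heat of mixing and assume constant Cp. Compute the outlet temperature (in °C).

Energy balance with Q = 0: Σ ṁᵢCp,ᵢ(T_out − Tᵢ) = 0
T_out = Σ ṁᵢCp,ᵢTᵢ / Σ ṁᵢCp,ᵢ
      = -730.24 / 30.866 = -23.658 °C

T_out = -23.7 °C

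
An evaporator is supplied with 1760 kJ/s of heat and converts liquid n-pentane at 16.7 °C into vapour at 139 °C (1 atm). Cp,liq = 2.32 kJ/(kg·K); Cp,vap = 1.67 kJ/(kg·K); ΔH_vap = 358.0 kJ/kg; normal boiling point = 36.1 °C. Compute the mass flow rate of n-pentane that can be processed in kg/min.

Δh = 2.32×(36.1−16.7) + 358.0 + 1.67×(139−36.1) = 574.85 kJ/kg
Q = 1760 kJ/s = 1760 kJ/s = 105600 kJ/min
ṁ = Q/Δh = 105600 / 574.85 = 183.7 kg/min

ṁ = 184 kg/min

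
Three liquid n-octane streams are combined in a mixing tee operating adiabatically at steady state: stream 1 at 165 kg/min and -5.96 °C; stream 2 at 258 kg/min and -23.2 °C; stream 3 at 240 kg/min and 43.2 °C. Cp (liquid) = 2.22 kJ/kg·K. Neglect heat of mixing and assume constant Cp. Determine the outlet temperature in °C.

No heat crosses the boundary, so H_out = H_in.
T_out = Σ ṁᵢCp,ᵢTᵢ / Σ ṁᵢCp,ᵢ
      = 7545.8 / 1471.9 = 5.1267 °C

T_out = 5.13 °C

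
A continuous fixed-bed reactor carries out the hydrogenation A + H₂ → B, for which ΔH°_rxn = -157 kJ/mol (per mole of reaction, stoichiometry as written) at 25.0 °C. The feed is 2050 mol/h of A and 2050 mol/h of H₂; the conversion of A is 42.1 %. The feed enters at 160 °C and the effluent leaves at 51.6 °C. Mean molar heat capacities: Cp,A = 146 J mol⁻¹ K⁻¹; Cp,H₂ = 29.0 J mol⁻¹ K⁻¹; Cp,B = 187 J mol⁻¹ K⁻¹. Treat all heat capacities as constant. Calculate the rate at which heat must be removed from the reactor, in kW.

Extent of reaction ξ = 0.421 × 2050 = 863.05 mol/h
Reaction term: ξ·ΔH°_rxn = 863.05 × -157 = -135500 kJ/h
Sensible, feed 160→25 °C: -48431 kJ/h
Outlet flows (mol/h): A 1187, H₂ 1187, B 863.05
Sensible, products 25→51.6 °C: 9818.2 kJ/h
Q = ΔH = -174110 kJ/h = -48.364 kW
Heat removed = 48.364 kW

Q_out = 48.4 kW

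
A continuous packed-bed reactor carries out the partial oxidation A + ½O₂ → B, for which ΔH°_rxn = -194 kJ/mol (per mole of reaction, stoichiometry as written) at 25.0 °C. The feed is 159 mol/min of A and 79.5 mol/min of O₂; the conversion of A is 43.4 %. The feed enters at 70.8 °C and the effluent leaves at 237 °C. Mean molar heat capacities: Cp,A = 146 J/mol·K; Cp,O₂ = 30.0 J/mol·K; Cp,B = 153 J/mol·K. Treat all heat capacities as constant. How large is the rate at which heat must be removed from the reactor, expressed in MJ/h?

Q_out = 555 MJ/h

Extent of reaction ξ = 0.434 × 159 = 69.006 mol/min
Reaction term: ξ·ΔH°_rxn = 69.006 × -194 = -13387 kJ/min
Sensible, feed 70.8→25 °C: -1172.4 kJ/min
Outlet flows (mol/min): A 89.994, O₂ 44.997, B 69.006
Sensible, products 25→237 °C: 5310 kJ/min
Q = ΔH = -9249.6 kJ/min = -154.16 kW
Heat removed = 554.98 MJ/h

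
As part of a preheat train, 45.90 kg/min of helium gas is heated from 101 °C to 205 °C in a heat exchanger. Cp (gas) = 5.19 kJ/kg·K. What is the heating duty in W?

Q = 413000 W

Q = ṁ·Cp·ΔT = 45.90 × 5.19 × (205 − 101) = 24775 kJ/min
Converting: 24775 / 60 s = 412.92 kW
Heating duty = 412920 W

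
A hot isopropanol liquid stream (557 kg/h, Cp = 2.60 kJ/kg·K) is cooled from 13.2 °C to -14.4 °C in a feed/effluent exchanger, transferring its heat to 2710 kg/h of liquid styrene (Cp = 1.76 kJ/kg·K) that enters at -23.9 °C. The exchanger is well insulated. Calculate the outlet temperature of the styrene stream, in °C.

T_c,out = -15.5 °C

Heat released by hot stream: Q = 557 × 2.60 × (13.2 − -14.4) = 39970 kJ/h
Energy balance on cold side (adiabatic exchanger): Q = ṁ_c·Cp_c·(T_c,out − T_c,in)
T_c,out = -23.9 + 39970/(2710 × 1.76) = -15.52 °C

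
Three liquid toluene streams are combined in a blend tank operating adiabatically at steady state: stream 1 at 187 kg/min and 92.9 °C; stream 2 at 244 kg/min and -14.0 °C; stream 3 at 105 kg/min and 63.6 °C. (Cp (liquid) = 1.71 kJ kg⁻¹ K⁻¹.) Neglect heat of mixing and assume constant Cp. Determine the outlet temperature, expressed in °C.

Adiabatic, steady state ⇒ Σ ṁᵢCp,ᵢ(T_out − Tᵢ) = 0
T_out = Σ ṁᵢCp,ᵢTᵢ / Σ ṁᵢCp,ᵢ
      = 35285 / 916.56 = 38.497 °C

T_out = 38.5 °C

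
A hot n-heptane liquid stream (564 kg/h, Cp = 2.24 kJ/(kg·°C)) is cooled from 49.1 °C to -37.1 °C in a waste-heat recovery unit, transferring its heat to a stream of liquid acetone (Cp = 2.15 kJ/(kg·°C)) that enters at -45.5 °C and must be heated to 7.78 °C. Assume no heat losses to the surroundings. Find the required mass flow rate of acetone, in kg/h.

Heat released by hot stream: Q = 564 × 2.24 × (49.1 − -37.1) = 108900 kJ/h
Energy balance on cold side (adiabatic exchanger): Q = ṁ_c·Cp_c·(T_c,out − T_c,in)
ṁ_c = 108900 / [2.15 × (7.78 − -45.5)] = 950.67 kg/h

ṁ_c = 951 kg/h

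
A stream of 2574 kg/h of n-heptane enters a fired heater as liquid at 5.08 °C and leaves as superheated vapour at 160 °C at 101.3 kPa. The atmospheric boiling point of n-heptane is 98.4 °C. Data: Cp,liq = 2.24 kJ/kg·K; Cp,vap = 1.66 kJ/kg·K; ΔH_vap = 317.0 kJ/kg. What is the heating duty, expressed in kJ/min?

liquid 5.08→98.4 °C: 209.04 kJ/kg
vaporisation at 98.4 °C: 317 kJ/kg
vapour 98.4→160 °C: 102.26 kJ/kg
Δh = 209.04 + 317 + 102.26 = 628.29 kJ/kg
Q = ṁ·Δh = 2574 kg/h × 628.29 kJ/kg = 1.6172e+06 kJ/h
|Q| = 449.23 kW = 26954 kJ/min

Q = 27000 kJ/min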